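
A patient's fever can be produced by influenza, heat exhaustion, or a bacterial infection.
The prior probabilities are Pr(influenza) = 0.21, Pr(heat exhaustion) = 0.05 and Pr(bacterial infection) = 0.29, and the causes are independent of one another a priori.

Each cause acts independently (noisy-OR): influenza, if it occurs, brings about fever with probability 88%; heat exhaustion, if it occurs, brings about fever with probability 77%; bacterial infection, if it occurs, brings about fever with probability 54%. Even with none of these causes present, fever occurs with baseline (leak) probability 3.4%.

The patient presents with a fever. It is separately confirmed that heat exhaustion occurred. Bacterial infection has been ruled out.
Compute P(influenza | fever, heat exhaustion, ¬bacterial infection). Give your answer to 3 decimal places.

Under noisy-OR, P(fever | causes) = 1 − (1−0.034)·∏(1−qᵢ) over the active causes.
Sum P(fever|·) weighted by the priors over both values of influenza:
  P(fever | heat exhaustion, ¬bacterial infection) = 0.77782×0.79 + 0.973338×0.21
        = 0.614478 + 0.204401 = 0.818879
Configurations with influenza contribute 0.204401, so
  P(influenza | fever, heat exhaustion, ¬bacterial infection) = 0.204401 / 0.818879 ≈ 0.250

P(influenza | fever, heat exhaustion, ¬bacterial infection) ≈ 0.250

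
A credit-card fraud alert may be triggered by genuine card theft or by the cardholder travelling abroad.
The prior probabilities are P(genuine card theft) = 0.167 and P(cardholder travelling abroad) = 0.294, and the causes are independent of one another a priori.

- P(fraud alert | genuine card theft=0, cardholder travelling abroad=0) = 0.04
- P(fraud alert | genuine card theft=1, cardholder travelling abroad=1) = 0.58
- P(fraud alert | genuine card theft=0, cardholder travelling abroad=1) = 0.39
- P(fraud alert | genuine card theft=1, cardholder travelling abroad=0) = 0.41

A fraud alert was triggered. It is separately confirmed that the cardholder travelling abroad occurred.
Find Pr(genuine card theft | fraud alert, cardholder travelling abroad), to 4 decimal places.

Pr(genuine card theft | fraud alert, cardholder travelling abroad) ≈ 0.2297

P(fraud alert | cardholder travelling abroad) = 0.39·0.833 + 0.58·0.167 = 0.324870 + 0.096860 = 0.421730
The genuine card theft-present share is 0.58·0.167 = 0.096860.
Hence the posterior is 0.096860/0.421730 ≈ 0.2297.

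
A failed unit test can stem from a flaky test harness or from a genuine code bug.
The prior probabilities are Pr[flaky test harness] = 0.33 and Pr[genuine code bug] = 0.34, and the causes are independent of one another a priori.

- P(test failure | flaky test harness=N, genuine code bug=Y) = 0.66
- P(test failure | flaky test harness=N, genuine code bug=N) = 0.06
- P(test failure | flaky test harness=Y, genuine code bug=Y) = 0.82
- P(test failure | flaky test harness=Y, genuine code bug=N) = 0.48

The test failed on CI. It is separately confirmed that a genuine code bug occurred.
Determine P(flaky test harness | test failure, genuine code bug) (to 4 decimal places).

For the numerator, keep only flaky test harness=true terms: 0.82·0.33 = 0.270600
Normalizer over all consistent configurations: 0.66·0.67 + 0.82·0.33 = 0.712800
P(flaky test harness | test failure, genuine code bug) = 0.270600/0.712800 ≈ 0.3796

P(flaky test harness | test failure, genuine code bug) ≈ 0.3796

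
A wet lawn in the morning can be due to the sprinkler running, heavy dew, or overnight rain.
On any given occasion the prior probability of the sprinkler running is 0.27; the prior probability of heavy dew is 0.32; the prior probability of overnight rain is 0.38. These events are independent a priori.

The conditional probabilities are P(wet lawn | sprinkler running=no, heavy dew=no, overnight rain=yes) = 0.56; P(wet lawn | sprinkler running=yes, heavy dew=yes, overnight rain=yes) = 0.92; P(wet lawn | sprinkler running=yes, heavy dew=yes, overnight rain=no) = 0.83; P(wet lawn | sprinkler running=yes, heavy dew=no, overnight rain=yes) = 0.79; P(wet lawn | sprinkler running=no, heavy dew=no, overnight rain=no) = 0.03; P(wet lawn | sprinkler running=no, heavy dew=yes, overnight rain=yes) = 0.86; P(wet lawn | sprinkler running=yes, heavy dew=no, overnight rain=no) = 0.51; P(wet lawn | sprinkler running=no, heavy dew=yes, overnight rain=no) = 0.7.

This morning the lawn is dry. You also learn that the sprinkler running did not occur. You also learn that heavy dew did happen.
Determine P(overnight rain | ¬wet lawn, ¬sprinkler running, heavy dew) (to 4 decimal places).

P(overnight rain | ¬wet lawn, ¬sprinkler running, heavy dew) ≈ 0.2224

Enumerate both values of overnight rain and weight by the priors:
  P(¬wet lawn | ¬sprinkler running, heavy dew) = 0.3*0.62 + 0.14*0.38
        = 0.186000 + 0.053200 = 0.239200
Keeping only the overnight rain-present terms gives 0.053200, so
  P(overnight rain | ¬wet lawn, ¬sprinkler running, heavy dew) = 0.053200 / 0.239200 ≈ 0.2224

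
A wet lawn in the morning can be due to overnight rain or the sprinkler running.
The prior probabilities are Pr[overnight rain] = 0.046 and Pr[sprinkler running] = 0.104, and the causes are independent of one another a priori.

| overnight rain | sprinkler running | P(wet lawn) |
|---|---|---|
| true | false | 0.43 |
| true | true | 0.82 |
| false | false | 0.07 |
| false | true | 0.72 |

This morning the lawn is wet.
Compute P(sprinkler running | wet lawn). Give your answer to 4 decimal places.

P(sprinkler running | wet lawn) ≈ 0.4928

Enumerate the 4 (overnight rain, sprinkler running) configurations and weight by the priors:
  P(wet lawn) = 0.07·0.954·0.896 + 0.72·0.954·0.104 + 0.43·0.046·0.896 + 0.82·0.046·0.104
        = 0.059835 + 0.071436 + 0.017723 + 0.003923 = 0.152917
Keeping only the sprinkler running-present terms gives 0.075359, so
  P(sprinkler running | wet lawn) = 0.075359 / 0.152917 ≈ 0.4928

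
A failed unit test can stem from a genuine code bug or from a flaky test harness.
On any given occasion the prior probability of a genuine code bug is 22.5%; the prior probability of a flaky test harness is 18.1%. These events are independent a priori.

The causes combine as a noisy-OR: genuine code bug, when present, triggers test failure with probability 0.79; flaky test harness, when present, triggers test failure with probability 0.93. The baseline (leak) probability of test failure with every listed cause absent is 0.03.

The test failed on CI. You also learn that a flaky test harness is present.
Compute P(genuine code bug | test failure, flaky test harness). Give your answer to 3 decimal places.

P(genuine code bug | test failure, flaky test harness) ≈ 0.235

Under noisy-OR, P(test failure | causes) = 1 − (1−0.03)·∏(1−qᵢ) over the active causes.
P(test failure | flaky test harness) = 0.9321·0.775 + 0.985741·0.225 = 0.722378 + 0.221792 = 0.944170
Restricting to configurations with genuine code bug present: 0.985741·0.225 = 0.221792.
P(genuine code bug | test failure, flaky test harness) = 0.221792 / 0.944170 ≈ 0.235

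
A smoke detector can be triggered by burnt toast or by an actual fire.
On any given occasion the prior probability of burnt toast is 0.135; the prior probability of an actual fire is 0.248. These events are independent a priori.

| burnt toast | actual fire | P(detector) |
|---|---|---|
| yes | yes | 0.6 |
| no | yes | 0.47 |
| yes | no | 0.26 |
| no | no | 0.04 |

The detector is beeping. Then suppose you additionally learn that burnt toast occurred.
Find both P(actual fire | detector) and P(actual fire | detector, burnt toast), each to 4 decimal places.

Weight on actual fire=true, given the evidence: 0.100824 + 0.020088 = 0.120912
The normalizing constant is 0.04*0.865*0.752 + 0.47*0.865*0.248 + 0.26*0.135*0.752 + 0.6*0.135*0.248 = 0.173326
P(actual fire | detector) = 0.120912/0.173326 ≈ 0.6976

Now condition on the additional information:
Sum P(detector|·) weighted by the priors over both values of actual fire:
  P(detector | burnt toast) = 0.26·0.752 + 0.6·0.248
        = 0.195520 + 0.148800 = 0.344320
The terms with actual fire present sum to 0.148800, so
  P(actual fire | detector, burnt toast) = 0.148800 / 0.344320 ≈ 0.4322
— burnt toast explains away the evidence for actual fire.

P(actual fire | detector) ≈ 0.6976; P(actual fire | detector, burnt toast) ≈ 0.4322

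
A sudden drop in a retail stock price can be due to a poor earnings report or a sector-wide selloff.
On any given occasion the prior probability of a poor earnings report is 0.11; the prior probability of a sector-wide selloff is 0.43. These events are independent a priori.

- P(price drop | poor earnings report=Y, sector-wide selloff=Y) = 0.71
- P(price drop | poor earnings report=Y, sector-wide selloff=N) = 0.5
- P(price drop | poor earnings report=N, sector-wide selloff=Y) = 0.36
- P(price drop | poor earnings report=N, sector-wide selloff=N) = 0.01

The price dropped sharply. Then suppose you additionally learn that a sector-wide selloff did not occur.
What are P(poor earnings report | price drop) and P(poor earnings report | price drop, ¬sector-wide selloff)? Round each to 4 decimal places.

Numerator (weight on configurations with poor earnings report): 0.031350 + 0.033583 = 0.064933
Denominator P(price drop): 0.01·0.89·0.57 + 0.36·0.89·0.43 + 0.5·0.11·0.57 + 0.71·0.11·0.43 = 0.207778
Posterior = 0.064933 / 0.207778 ≈ 0.3125

Now also conditioning on sector-wide selloff≠true:
For the numerator, keep only poor earnings report=true terms: 0.5·0.11 = 0.055000
Normalizer over all consistent configurations: 0.01·0.89 + 0.5·0.11 = 0.063900
P(poor earnings report | price drop, ¬sector-wide selloff) = 0.055000/0.063900 ≈ 0.8607

P(poor earnings report | price drop) ≈ 0.3125; P(poor earnings report | price drop, ¬sector-wide selloff) ≈ 0.8607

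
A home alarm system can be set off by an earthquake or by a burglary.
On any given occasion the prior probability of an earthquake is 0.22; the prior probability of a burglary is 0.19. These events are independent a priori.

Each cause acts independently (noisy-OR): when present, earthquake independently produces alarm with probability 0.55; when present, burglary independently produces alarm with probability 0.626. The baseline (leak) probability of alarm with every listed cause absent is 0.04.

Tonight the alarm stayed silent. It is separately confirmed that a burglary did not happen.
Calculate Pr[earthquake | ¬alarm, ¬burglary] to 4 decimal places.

Under noisy-OR, P(alarm | causes) = 1 − (1−0.04)·∏(1−qᵢ) over the active causes.
Weight on earthquake=true, given the evidence: 0.432·0.22 = 0.095040
Denominator P(¬alarm | ¬burglary): 0.96·0.78 + 0.432·0.22 = 0.843840
P(earthquake | ¬alarm, ¬burglary) = 0.095040/0.843840 ≈ 0.1126

Pr[earthquake | ¬alarm, ¬burglary] ≈ 0.1126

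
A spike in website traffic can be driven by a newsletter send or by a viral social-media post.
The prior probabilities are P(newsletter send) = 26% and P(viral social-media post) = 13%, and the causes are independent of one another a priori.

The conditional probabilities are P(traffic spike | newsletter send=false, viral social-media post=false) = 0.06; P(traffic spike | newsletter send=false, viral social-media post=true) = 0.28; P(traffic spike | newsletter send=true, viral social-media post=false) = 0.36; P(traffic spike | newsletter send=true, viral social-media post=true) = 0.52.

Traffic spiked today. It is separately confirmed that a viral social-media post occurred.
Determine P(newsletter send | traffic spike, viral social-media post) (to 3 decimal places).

P(newsletter send | traffic spike, viral social-media post) ≈ 0.395

Enumerate both values of newsletter send and weight by the priors:
  P(traffic spike | viral social-media post) = 0.28*0.74 + 0.52*0.26
        = 0.207200 + 0.135200 = 0.342400
Keeping only the newsletter send-present terms gives 0.135200, so
  P(newsletter send | traffic spike, viral social-media post) = 0.135200 / 0.342400 ≈ 0.395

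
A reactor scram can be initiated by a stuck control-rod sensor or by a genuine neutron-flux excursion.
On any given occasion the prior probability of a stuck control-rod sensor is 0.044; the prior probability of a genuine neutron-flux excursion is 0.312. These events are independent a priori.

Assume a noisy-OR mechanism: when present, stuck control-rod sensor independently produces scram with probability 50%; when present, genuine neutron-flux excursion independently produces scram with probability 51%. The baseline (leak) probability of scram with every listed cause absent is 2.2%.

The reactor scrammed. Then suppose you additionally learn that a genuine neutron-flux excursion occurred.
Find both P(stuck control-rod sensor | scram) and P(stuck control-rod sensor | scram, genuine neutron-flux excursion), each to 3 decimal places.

P(stuck control-rod sensor | scram) ≈ 0.132; P(stuck control-rod sensor | scram, genuine neutron-flux excursion) ≈ 0.063

Under noisy-OR, P(scram | causes) = 1 − (1−0.022)·∏(1−qᵢ) over the active causes.
P(scram) = 0.022·0.956·0.688 + 0.52078·0.956·0.312 + 0.511·0.044·0.688 + 0.76039·0.044·0.312 = 0.014470 + 0.155334 + 0.015469 + 0.010439 = 0.195712
Restricting to configurations with stuck control-rod sensor present: 0.015469 + 0.010439 = 0.025908.
Hence the posterior is 0.025908/0.195712 ≈ 0.132.

With the extra evidence:
P(scram | genuine neutron-flux excursion) = 0.52078*0.956 + 0.76039*0.044 = 0.497866 + 0.033457 = 0.531323
The stuck control-rod sensor-present share is 0.76039*0.044 = 0.033457.
So P(stuck control-rod sensor | scram, genuine neutron-flux excursion) = 0.033457/0.531323 ≈ 0.063.
— genuine neutron-flux excursion explains away the evidence for stuck control-rod sensor.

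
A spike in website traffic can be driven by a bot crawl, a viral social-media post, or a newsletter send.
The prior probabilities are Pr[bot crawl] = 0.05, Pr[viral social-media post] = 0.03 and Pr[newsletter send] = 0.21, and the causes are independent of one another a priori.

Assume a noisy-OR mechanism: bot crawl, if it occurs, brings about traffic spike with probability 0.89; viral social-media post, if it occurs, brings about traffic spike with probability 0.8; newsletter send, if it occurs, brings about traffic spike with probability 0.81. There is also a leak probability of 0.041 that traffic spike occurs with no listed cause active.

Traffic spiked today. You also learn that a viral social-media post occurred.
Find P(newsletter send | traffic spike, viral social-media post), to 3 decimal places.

P(newsletter send | traffic spike, viral social-media post) ≈ 0.239

Under noisy-OR, P(traffic spike | causes) = 1 − (1−0.041)·∏(1−qᵢ) over the active causes.
P(traffic spike | viral social-media post) = 0.8082*0.95*0.79 + 0.963558*0.95*0.21 + 0.978902*0.05*0.79 + 0.995991*0.05*0.21 = 0.606554 + 0.192230 + 0.038667 + 0.010458 = 0.847909
Restricting to configurations with newsletter send present: 0.192230 + 0.010458 = 0.202688.
P(newsletter send | traffic spike, viral social-media post) = 0.202688 / 0.847909 ≈ 0.239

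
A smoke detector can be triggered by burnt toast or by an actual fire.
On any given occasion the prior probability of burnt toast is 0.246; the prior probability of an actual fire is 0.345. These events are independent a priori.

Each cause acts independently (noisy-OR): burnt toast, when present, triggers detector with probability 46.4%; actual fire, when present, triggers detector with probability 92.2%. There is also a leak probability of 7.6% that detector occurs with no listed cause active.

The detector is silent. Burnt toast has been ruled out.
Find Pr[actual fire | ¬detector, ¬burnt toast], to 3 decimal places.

Pr[actual fire | ¬detector, ¬burnt toast] ≈ 0.039

Under noisy-OR, P(detector | causes) = 1 − (1−0.076)·∏(1−qᵢ) over the active causes.
Sum P(¬detector|·) weighted by the priors over both values of actual fire:
  P(¬detector | ¬burnt toast) = 0.924*0.655 + 0.072072*0.345
        = 0.605220 + 0.024865 = 0.630085
Keeping only the actual fire-present terms gives 0.024865, so
  P(actual fire | ¬detector, ¬burnt toast) = 0.024865 / 0.630085 ≈ 0.039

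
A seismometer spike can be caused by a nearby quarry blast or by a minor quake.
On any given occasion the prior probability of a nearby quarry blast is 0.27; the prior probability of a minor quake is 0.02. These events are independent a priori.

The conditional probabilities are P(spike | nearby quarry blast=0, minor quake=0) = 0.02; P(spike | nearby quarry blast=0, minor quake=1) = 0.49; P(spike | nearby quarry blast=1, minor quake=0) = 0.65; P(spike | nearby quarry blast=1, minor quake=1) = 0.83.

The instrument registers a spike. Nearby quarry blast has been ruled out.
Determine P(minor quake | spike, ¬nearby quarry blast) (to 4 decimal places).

Sum P(spike|·) weighted by the priors over both values of minor quake:
  P(spike | ¬nearby quarry blast) = 0.02×0.98 + 0.49×0.02
        = 0.019600 + 0.009800 = 0.029400
The terms with minor quake present sum to 0.009800, so
  P(minor quake | spike, ¬nearby quarry blast) = 0.009800 / 0.029400 ≈ 0.3333

P(minor quake | spike, ¬nearby quarry blast) ≈ 0.3333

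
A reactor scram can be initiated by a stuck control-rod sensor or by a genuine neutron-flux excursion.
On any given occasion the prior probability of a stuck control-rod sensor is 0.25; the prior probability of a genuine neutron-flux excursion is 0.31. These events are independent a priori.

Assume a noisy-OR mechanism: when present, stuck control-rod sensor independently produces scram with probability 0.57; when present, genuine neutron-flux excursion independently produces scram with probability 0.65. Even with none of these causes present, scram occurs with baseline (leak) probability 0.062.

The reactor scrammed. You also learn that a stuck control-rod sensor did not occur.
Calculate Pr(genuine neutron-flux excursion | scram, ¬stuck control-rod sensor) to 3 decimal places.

Under noisy-OR, P(scram | causes) = 1 − (1−0.062)·∏(1−qᵢ) over the active causes.
Sum P(scram|·) weighted by the priors over both values of genuine neutron-flux excursion:
  P(scram | ¬stuck control-rod sensor) = 0.062*0.69 + 0.6717*0.31
        = 0.042780 + 0.208227 = 0.251007
Configurations with genuine neutron-flux excursion contribute 0.208227, so
  P(genuine neutron-flux excursion | scram, ¬stuck control-rod sensor) = 0.208227 / 0.251007 ≈ 0.830

Pr(genuine neutron-flux excursion | scram, ¬stuck control-rod sensor) ≈ 0.830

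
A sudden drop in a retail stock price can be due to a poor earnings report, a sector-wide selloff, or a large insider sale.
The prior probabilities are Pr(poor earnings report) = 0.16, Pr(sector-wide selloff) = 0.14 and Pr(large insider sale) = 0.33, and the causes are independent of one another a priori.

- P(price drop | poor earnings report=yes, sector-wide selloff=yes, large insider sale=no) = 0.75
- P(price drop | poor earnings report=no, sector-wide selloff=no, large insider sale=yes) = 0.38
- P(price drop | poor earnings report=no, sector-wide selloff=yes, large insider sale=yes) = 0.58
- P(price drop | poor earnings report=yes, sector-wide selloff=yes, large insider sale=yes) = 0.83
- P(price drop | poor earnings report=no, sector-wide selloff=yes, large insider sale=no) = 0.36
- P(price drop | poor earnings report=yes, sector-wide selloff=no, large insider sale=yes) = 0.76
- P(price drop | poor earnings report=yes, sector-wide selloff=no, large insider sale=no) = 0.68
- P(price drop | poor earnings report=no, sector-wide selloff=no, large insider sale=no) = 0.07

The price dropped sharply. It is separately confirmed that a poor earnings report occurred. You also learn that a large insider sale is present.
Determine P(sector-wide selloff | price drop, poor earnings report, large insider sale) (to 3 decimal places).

Enumerate both values of sector-wide selloff and weight by the priors:
  P(price drop | poor earnings report, large insider sale) = 0.76·0.86 + 0.83·0.14
        = 0.653600 + 0.116200 = 0.769800
Configurations with sector-wide selloff contribute 0.116200, so
  P(sector-wide selloff | price drop, poor earnings report, large insider sale) = 0.116200 / 0.769800 ≈ 0.151

P(sector-wide selloff | price drop, poor earnings report, large insider sale) ≈ 0.151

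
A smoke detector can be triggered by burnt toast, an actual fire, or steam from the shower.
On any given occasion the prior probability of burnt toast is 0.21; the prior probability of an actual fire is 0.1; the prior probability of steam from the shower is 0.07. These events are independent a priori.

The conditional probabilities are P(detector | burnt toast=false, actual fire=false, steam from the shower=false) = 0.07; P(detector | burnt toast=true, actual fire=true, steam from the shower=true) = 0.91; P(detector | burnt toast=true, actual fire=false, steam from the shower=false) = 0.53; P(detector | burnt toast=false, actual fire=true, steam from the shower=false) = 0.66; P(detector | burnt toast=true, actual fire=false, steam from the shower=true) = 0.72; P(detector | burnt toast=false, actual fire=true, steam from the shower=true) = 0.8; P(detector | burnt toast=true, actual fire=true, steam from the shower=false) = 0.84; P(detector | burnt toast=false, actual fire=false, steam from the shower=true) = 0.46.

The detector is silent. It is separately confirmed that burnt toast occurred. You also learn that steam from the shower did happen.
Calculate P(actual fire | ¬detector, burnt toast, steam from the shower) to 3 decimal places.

Sum P(¬detector|·) weighted by the priors over both values of actual fire:
  P(¬detector | burnt toast, steam from the shower) = 0.28×0.9 + 0.09×0.1
        = 0.252000 + 0.009000 = 0.261000
The terms with actual fire present sum to 0.009000, so
  P(actual fire | ¬detector, burnt toast, steam from the shower) = 0.009000 / 0.261000 ≈ 0.034

P(actual fire | ¬detector, burnt toast, steam from the shower) ≈ 0.034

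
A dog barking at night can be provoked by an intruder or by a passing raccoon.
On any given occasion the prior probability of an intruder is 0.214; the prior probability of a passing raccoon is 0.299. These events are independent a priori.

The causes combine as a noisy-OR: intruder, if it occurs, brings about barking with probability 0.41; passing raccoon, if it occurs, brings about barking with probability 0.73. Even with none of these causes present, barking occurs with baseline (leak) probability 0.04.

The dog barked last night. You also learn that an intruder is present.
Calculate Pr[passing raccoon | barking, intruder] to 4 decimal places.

Under noisy-OR, P(barking | causes) = 1 − (1−0.04)·∏(1−qᵢ) over the active causes.
Numerator (weight on configurations with passing raccoon): 0.847072*0.299 = 0.253275
Normalizer over all consistent configurations: 0.4336*0.701 + 0.847072*0.299 = 0.557229
Posterior = 0.253275 / 0.557229 ≈ 0.4545

Pr[passing raccoon | barking, intruder] ≈ 0.4545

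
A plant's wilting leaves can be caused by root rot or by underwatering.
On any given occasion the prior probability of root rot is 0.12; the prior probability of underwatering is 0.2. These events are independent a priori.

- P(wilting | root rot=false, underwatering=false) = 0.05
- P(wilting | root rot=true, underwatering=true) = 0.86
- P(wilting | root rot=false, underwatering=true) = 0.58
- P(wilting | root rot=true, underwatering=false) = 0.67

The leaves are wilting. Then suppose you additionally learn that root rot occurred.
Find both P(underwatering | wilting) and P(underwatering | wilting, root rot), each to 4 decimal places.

P(underwatering | wilting) ≈ 0.5522; P(underwatering | wilting, root rot) ≈ 0.2429

P(wilting) = 0.05*0.88*0.8 + 0.58*0.88*0.2 + 0.67*0.12*0.8 + 0.86*0.12*0.2 = 0.035200 + 0.102080 + 0.064320 + 0.020640 = 0.222240
Restricting to configurations with underwatering present: 0.102080 + 0.020640 = 0.122720.
So P(underwatering | wilting) = 0.122720/0.222240 ≈ 0.5522.

With the extra evidence:
P(wilting | root rot) = 0.67*0.8 + 0.86*0.2 = 0.536000 + 0.172000 = 0.708000
Restricting to configurations with underwatering present: 0.86*0.2 = 0.172000.
So P(underwatering | wilting, root rot) = 0.172000/0.708000 ≈ 0.2429.
— root rot explains away the evidence for underwatering.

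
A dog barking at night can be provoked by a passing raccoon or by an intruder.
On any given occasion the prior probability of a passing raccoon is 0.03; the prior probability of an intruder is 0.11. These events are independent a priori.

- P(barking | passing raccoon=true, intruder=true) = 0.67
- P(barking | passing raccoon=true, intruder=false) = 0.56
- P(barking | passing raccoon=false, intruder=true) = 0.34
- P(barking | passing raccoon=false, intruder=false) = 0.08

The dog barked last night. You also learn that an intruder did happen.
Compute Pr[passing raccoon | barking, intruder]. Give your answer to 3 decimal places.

Weight on passing raccoon=true, given the evidence: 0.67×0.03 = 0.020100
Denominator P(barking | intruder): 0.34×0.97 + 0.67×0.03 = 0.349900
P(passing raccoon | barking, intruder) = 0.020100/0.349900 ≈ 0.057

Pr[passing raccoon | barking, intruder] ≈ 0.057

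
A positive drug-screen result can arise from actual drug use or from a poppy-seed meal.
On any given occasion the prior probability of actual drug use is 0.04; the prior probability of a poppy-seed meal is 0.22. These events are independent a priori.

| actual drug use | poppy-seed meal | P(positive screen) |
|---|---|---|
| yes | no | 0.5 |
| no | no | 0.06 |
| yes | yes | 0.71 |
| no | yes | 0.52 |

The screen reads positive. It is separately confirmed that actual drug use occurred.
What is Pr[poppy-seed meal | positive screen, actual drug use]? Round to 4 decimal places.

Weight on poppy-seed meal=true, given the evidence: 0.71×0.22 = 0.156200
Denominator P(positive screen | actual drug use): 0.5×0.78 + 0.71×0.22 = 0.546200
Posterior = 0.156200 / 0.546200 ≈ 0.2860

Pr[poppy-seed meal | positive screen, actual drug use] ≈ 0.2860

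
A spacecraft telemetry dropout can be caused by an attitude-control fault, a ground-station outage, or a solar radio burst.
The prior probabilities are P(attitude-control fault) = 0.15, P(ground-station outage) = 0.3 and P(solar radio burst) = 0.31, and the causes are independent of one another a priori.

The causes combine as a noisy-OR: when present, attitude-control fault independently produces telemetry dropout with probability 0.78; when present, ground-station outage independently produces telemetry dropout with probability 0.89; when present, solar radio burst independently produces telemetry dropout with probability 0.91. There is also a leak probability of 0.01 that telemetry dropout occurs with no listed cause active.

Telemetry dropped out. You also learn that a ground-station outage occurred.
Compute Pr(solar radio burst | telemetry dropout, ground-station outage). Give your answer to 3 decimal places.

Under noisy-OR, P(telemetry dropout | causes) = 1 − (1−0.01)·∏(1−qᵢ) over the active causes.
P(telemetry dropout | ground-station outage) = 0.8911*0.85*0.69 + 0.990199*0.85*0.31 + 0.976042*0.15*0.69 + 0.997844*0.15*0.31 = 0.522630 + 0.260917 + 0.101020 + 0.046400 = 0.930967
Restricting to configurations with solar radio burst present: 0.260917 + 0.046400 = 0.307317.
P(solar radio burst | telemetry dropout, ground-station outage) = 0.307317 / 0.930967 ≈ 0.330

Pr(solar radio burst | telemetry dropout, ground-station outage) ≈ 0.330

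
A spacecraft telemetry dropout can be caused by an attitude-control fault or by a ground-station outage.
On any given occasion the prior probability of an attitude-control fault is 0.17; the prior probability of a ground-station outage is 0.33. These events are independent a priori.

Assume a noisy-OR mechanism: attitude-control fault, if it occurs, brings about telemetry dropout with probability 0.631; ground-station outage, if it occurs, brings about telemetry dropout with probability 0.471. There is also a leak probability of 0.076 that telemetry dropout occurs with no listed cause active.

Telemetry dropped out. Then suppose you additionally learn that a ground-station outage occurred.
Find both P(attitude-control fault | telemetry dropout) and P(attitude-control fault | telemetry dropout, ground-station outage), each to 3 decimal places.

Under noisy-OR, P(telemetry dropout | causes) = 1 − (1−0.076)·∏(1−qᵢ) over the active causes.
Numerator (weight on configurations with attitude-control fault): 0.075065 + 0.045981 = 0.121046
The normalizing constant is 0.076×0.83×0.67 + 0.511204×0.83×0.33 + 0.659044×0.17×0.67 + 0.819634×0.17×0.33 = 0.303329
P(attitude-control fault | telemetry dropout) = 0.121046/0.303329 ≈ 0.399

Now also conditioning on ground-station outage=true:
Numerator (weight on configurations with attitude-control fault): 0.819634×0.17 = 0.139338
Denominator P(telemetry dropout | ground-station outage): 0.511204×0.83 + 0.819634×0.17 = 0.563637
Posterior = 0.139338 / 0.563637 ≈ 0.247

P(attitude-control fault | telemetry dropout) ≈ 0.399; P(attitude-control fault | telemetry dropout, ground-station outage) ≈ 0.247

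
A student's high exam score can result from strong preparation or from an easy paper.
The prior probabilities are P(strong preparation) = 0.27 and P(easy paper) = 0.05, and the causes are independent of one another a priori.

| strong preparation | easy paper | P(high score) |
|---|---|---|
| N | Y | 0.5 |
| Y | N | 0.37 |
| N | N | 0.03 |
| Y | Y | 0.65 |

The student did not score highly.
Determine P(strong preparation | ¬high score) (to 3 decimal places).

P(strong preparation | ¬high score) ≈ 0.194

By total probability over the 4 (strong preparation, easy paper) configurations:
  P(¬high score) = 0.97×0.73×0.95 + 0.5×0.73×0.05 + 0.63×0.27×0.95 + 0.35×0.27×0.05
        = 0.672695 + 0.018250 + 0.161595 + 0.004725 = 0.857265
The terms with strong preparation present sum to 0.166320, so
  P(strong preparation | ¬high score) = 0.166320 / 0.857265 ≈ 0.194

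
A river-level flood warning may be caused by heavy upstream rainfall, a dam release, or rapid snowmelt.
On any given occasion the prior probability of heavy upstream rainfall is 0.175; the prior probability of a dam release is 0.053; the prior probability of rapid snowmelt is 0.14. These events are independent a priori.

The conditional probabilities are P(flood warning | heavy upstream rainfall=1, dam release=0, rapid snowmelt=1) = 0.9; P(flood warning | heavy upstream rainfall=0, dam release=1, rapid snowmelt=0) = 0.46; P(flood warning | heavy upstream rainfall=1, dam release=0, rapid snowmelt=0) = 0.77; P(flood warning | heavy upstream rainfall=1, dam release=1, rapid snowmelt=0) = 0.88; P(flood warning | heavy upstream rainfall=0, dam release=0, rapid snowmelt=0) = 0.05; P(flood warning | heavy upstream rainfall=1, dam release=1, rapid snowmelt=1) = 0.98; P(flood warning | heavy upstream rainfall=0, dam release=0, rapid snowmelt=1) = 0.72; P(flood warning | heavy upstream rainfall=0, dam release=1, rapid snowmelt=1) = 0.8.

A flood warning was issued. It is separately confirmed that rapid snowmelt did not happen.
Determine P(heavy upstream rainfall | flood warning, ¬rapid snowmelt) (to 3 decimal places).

P(heavy upstream rainfall | flood warning, ¬rapid snowmelt) ≈ 0.696

Enumerate the 4 (heavy upstream rainfall, dam release) configurations and weight by the priors:
  P(flood warning | ¬rapid snowmelt) = 0.05·0.825·0.947 + 0.46·0.825·0.053 + 0.77·0.175·0.947 + 0.88·0.175·0.053
        = 0.039064 + 0.020113 + 0.127608 + 0.008162 = 0.194947
The terms with heavy upstream rainfall present sum to 0.135770, so
  P(heavy upstream rainfall | flood warning, ¬rapid snowmelt) = 0.135770 / 0.194947 ≈ 0.696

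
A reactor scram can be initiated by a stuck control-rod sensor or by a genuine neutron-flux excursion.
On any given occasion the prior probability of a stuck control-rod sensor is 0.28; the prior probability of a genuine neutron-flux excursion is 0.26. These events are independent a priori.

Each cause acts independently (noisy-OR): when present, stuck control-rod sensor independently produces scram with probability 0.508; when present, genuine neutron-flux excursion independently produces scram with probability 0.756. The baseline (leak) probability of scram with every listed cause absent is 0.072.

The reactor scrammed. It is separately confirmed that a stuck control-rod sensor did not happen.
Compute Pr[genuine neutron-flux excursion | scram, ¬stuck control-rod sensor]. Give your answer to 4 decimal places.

Pr[genuine neutron-flux excursion | scram, ¬stuck control-rod sensor] ≈ 0.7906

Under noisy-OR, P(scram | causes) = 1 − (1−0.072)·∏(1−qᵢ) over the active causes.
Enumerate both values of genuine neutron-flux excursion and weight by the priors:
  P(scram | ¬stuck control-rod sensor) = 0.072*0.74 + 0.773568*0.26
        = 0.053280 + 0.201128 = 0.254408
Keeping only the genuine neutron-flux excursion-present terms gives 0.201128, so
  P(genuine neutron-flux excursion | scram, ¬stuck control-rod sensor) = 0.201128 / 0.254408 ≈ 0.7906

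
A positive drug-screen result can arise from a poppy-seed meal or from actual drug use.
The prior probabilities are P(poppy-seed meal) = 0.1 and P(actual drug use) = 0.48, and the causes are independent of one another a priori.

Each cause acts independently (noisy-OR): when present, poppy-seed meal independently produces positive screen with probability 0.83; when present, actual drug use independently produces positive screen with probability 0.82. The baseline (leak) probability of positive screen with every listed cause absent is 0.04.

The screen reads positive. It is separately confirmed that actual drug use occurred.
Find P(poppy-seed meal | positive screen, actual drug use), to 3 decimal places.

Under noisy-OR, P(positive screen | causes) = 1 − (1−0.04)·∏(1−qᵢ) over the active causes.
By total probability over both values of poppy-seed meal:
  P(positive screen | actual drug use) = 0.8272·0.9 + 0.970624·0.1
        = 0.744480 + 0.097062 = 0.841542
Configurations with poppy-seed meal contribute 0.097062, so
  P(poppy-seed meal | positive screen, actual drug use) = 0.097062 / 0.841542 ≈ 0.115

P(poppy-seed meal | positive screen, actual drug use) ≈ 0.115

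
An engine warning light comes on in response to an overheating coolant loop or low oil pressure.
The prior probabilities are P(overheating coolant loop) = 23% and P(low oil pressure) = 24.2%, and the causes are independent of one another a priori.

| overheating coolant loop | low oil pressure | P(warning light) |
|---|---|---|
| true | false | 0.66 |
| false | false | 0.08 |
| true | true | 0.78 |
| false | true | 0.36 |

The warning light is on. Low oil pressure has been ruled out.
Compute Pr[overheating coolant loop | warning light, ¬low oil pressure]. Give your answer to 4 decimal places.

Pr[overheating coolant loop | warning light, ¬low oil pressure] ≈ 0.7113

P(warning light | ¬low oil pressure) = 0.08·0.77 + 0.66·0.23 = 0.061600 + 0.151800 = 0.213400
Restricting to configurations with overheating coolant loop present: 0.66·0.23 = 0.151800.
So P(overheating coolant loop | warning light, ¬low oil pressure) = 0.151800/0.213400 ≈ 0.7113.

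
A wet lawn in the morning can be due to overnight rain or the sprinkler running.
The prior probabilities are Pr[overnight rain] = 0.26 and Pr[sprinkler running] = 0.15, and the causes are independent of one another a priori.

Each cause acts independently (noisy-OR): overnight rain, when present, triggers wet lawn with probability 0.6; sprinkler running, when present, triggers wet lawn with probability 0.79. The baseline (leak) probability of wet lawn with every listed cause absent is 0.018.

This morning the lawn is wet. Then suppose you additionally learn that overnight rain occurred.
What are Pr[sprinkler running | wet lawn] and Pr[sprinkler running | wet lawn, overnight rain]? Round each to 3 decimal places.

Under noisy-OR, P(wet lawn | causes) = 1 − (1−0.018)·∏(1−qᵢ) over the active causes.
Numerator (weight on configurations with sprinkler running): 0.088110 + 0.035783 = 0.123893
Normalizer over all consistent configurations: 0.018·0.74·0.85 + 0.79378·0.74·0.15 + 0.6072·0.26·0.85 + 0.917512·0.26·0.15 = 0.269406
P(sprinkler running | wet lawn) = 0.123893/0.269406 ≈ 0.460

With the extra evidence:
Enumerate both values of sprinkler running and weight by the priors:
  P(wet lawn | overnight rain) = 0.6072*0.85 + 0.917512*0.15
        = 0.516120 + 0.137627 = 0.653747
The terms with sprinkler running present sum to 0.137627, so
  P(sprinkler running | wet lawn, overnight rain) = 0.137627 / 0.653747 ≈ 0.211

Pr[sprinkler running | wet lawn] ≈ 0.460; Pr[sprinkler running | wet lawn, overnight rain] ≈ 0.211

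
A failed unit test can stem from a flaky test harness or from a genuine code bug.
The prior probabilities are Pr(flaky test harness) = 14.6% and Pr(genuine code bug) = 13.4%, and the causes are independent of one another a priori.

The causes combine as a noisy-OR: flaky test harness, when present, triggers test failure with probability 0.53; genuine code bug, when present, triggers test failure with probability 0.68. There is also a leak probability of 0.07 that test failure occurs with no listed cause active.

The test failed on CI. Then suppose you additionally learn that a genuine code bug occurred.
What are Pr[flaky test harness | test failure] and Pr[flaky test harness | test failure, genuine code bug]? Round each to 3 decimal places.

Under noisy-OR, P(test failure | causes) = 1 − (1−0.07)·∏(1−qᵢ) over the active causes.
Enumerate the 4 (flaky test harness, genuine code bug) configurations and weight by the priors:
  P(test failure) = 0.07·0.854·0.866 + 0.7024·0.854·0.134 + 0.5629·0.146·0.866 + 0.860128·0.146·0.134
        = 0.051769 + 0.080380 + 0.071171 + 0.016828 = 0.220148
Configurations with flaky test harness contribute 0.087999, so
  P(flaky test harness | test failure) = 0.087999 / 0.220148 ≈ 0.400

Now also conditioning on genuine code bug=true:
Weight on flaky test harness=true, given the evidence: 0.860128·0.146 = 0.125579
Denominator P(test failure | genuine code bug): 0.7024·0.854 + 0.860128·0.146 = 0.725429
P(flaky test harness | test failure, genuine code bug) = 0.125579/0.725429 ≈ 0.173
Conditioning on genuine code bug lowers the posterior on flaky test harness: the classic explaining-away effect in a common-effect structure.

Pr[flaky test harness | test failure] ≈ 0.400; Pr[flaky test harness | test failure, genuine code bug] ≈ 0.173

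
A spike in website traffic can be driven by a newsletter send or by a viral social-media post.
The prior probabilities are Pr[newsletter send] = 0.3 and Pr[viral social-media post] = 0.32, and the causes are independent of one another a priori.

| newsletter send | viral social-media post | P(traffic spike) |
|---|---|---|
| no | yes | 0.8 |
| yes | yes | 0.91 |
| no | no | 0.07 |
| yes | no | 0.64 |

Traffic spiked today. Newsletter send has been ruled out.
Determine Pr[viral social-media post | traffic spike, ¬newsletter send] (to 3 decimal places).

Pr[viral social-media post | traffic spike, ¬newsletter send] ≈ 0.843

P(traffic spike | ¬newsletter send) = 0.07·0.68 + 0.8·0.32 = 0.047600 + 0.256000 = 0.303600
Of this, 0.256000 comes from 0.8·0.32 (the viral social-media post=true cases).
P(viral social-media post | traffic spike, ¬newsletter send) = 0.256000 / 0.303600 ≈ 0.843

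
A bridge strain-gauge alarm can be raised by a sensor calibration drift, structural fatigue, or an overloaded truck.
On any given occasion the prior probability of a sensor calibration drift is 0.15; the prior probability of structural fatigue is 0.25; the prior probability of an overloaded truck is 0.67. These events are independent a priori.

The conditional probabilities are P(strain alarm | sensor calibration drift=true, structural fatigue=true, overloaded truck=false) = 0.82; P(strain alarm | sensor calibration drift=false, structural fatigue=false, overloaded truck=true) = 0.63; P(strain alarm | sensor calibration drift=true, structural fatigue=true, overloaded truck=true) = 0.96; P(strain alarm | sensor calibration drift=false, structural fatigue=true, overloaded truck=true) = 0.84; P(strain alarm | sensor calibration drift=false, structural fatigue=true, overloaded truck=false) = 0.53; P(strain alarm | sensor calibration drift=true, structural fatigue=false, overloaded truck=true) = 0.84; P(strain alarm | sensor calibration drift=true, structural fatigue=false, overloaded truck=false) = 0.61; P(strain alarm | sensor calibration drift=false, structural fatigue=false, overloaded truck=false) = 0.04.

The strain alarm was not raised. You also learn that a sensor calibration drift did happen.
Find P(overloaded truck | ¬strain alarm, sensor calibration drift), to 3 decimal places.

P(overloaded truck | ¬strain alarm, sensor calibration drift) ≈ 0.439

For the numerator, keep only overloaded truck=true terms: 0.080400 + 0.006700 = 0.087100
Normalizer over all consistent configurations: 0.39·0.75·0.33 + 0.16·0.75·0.67 + 0.18·0.25·0.33 + 0.04·0.25·0.67 = 0.198475
Posterior = 0.087100 / 0.198475 ≈ 0.439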